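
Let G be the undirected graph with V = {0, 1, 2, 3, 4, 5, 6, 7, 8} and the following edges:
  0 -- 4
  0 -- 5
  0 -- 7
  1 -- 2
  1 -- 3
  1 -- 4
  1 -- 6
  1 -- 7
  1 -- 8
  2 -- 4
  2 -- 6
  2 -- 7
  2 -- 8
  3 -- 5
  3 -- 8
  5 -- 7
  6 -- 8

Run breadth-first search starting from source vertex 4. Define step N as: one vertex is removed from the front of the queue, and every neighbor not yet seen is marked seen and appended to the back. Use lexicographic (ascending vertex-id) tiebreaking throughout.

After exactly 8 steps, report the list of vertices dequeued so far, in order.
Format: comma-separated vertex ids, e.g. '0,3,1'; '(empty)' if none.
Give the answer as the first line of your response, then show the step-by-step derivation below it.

4,0,1,2,5,7,3,6

step 1: dequeue 4; queue=[0,1,2]; order=4
step 2: dequeue 0; queue=[1,2,5,7]; order=4,0
step 3: dequeue 1; queue=[2,5,7,3,6,8]; order=4,0,1
step 4: dequeue 2; queue=[5,7,3,6,8]; order=4,0,1,2
step 5: dequeue 5; queue=[7,3,6,8]; order=4,0,1,2,5
step 6: dequeue 7; queue=[3,6,8]; order=4,0,1,2,5,7
step 7: dequeue 3; queue=[6,8]; order=4,0,1,2,5,7,3
step 8: dequeue 6; queue=[8]; order=4,0,1,2,5,7,3,6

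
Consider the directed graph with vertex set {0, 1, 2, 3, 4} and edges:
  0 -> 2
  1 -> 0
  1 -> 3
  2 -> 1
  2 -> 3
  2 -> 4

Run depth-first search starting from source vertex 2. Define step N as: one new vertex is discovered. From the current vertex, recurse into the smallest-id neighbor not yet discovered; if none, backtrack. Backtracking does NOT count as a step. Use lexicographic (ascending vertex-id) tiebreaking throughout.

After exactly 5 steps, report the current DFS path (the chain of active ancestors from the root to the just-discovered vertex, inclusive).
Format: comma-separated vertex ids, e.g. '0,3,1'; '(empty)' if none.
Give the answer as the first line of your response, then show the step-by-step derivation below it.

2,4

step 1: discover 2; path=2; order=2
step 2: discover 1; path=2>1; order=2,1
step 3: discover 0; path=2>1>0; order=2,1,0
step 4: discover 3; path=2>1>3; order=2,1,0,3
step 5: discover 4; path=2>4; order=2,1,0,3,4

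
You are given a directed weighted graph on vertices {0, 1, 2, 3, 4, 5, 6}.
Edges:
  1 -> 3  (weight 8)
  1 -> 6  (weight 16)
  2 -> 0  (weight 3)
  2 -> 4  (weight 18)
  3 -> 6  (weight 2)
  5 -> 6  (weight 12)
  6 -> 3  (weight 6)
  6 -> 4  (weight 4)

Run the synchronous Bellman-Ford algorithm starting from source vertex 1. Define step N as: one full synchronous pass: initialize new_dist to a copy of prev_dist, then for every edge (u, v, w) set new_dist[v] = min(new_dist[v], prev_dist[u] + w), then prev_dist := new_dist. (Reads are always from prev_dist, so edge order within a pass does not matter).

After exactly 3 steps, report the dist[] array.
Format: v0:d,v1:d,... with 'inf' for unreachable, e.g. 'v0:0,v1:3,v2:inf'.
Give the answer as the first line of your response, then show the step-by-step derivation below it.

v0:inf,v1:0,v2:inf,v3:8,v4:14,v5:inf,v6:10

step 1: dist = v0:inf,v1:0,v2:inf,v3:8,v4:inf,v5:inf,v6:16
step 2: dist = v0:inf,v1:0,v2:inf,v3:8,v4:20,v5:inf,v6:10
step 3: dist = v0:inf,v1:0,v2:inf,v3:8,v4:14,v5:inf,v6:10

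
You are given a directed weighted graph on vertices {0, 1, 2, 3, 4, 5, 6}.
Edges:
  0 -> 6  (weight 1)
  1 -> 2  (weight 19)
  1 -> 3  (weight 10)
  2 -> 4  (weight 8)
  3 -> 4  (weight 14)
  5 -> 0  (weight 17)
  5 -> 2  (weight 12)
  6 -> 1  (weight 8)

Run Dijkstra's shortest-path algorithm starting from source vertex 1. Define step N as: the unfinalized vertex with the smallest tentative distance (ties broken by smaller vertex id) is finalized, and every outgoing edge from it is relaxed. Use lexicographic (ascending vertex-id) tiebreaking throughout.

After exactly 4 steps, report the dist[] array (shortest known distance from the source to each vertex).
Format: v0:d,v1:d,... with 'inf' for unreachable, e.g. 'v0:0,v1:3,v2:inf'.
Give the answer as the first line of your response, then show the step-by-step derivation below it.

v0:inf,v1:0,v2:19,v3:10,v4:24,v5:inf,v6:inf

step 1: dist = v0:inf,v1:0,v2:19,v3:10,v4:inf,v5:inf,v6:inf
step 2: dist = v0:inf,v1:0,v2:19,v3:10,v4:24,v5:inf,v6:inf
step 3: dist = v0:inf,v1:0,v2:19,v3:10,v4:24,v5:inf,v6:inf
step 4: dist = v0:inf,v1:0,v2:19,v3:10,v4:24,v5:inf,v6:inf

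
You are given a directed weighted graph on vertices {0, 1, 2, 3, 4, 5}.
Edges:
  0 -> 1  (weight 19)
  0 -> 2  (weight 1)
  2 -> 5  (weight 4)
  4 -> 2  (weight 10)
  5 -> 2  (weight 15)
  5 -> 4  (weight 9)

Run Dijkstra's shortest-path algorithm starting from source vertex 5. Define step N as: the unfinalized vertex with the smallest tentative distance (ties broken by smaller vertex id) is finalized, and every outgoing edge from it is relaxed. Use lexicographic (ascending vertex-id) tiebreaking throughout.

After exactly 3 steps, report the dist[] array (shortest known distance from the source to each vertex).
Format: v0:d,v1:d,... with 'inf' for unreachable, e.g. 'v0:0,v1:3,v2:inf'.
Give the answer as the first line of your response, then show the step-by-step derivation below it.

v0:inf,v1:inf,v2:15,v3:inf,v4:9,v5:0

step 1: dist = v0:inf,v1:inf,v2:15,v3:inf,v4:9,v5:0
step 2: dist = v0:inf,v1:inf,v2:15,v3:inf,v4:9,v5:0
step 3: dist = v0:inf,v1:inf,v2:15,v3:inf,v4:9,v5:0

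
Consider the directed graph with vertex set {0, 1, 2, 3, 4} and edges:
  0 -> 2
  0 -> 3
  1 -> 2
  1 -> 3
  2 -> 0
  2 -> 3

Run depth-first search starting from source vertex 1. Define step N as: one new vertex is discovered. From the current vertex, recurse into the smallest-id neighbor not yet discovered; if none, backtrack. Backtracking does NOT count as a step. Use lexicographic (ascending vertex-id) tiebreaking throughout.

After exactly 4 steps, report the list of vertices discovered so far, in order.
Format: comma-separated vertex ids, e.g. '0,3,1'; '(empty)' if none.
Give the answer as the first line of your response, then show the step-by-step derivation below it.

1,2,0,3

step 1: discover 1; path=1; order=1
step 2: discover 2; path=1>2; order=1,2
step 3: discover 0; path=1>2>0; order=1,2,0
step 4: discover 3; path=1>2>0>3; order=1,2,0,3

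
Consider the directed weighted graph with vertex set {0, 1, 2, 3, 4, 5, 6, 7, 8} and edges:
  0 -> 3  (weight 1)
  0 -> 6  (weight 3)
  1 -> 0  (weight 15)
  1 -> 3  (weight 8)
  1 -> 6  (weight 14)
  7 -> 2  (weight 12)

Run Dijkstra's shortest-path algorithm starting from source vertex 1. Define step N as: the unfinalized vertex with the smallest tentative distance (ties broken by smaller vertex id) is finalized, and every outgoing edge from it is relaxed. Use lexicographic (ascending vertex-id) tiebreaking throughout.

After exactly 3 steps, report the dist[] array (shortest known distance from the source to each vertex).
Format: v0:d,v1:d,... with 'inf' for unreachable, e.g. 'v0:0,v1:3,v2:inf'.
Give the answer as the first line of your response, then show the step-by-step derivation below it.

v0:15,v1:0,v2:inf,v3:8,v4:inf,v5:inf,v6:14,v7:inf,v8:inf

step 1: dist = v0:15,v1:0,v2:inf,v3:8,v4:inf,v5:inf,v6:14,v7:inf,v8:inf
step 2: dist = v0:15,v1:0,v2:inf,v3:8,v4:inf,v5:inf,v6:14,v7:inf,v8:inf
step 3: dist = v0:15,v1:0,v2:inf,v3:8,v4:inf,v5:inf,v6:14,v7:inf,v8:inf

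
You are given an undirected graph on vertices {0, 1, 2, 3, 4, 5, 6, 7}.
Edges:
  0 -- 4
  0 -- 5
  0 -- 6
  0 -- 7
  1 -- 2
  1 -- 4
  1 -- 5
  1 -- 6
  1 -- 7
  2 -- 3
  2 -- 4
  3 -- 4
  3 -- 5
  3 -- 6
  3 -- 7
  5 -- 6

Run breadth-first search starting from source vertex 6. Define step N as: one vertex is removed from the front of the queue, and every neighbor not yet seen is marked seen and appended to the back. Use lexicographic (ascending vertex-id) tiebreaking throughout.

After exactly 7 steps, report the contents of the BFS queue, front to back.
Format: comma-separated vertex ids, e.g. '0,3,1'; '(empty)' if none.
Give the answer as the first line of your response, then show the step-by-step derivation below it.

2

step 1: dequeue 6; queue=[0,1,3,5]; order=6
step 2: dequeue 0; queue=[1,3,5,4,7]; order=6,0
step 3: dequeue 1; queue=[3,5,4,7,2]; order=6,0,1
step 4: dequeue 3; queue=[5,4,7,2]; order=6,0,1,3
step 5: dequeue 5; queue=[4,7,2]; order=6,0,1,3,5
step 6: dequeue 4; queue=[7,2]; order=6,0,1,3,5,4
step 7: dequeue 7; queue=[2]; order=6,0,1,3,5,4,7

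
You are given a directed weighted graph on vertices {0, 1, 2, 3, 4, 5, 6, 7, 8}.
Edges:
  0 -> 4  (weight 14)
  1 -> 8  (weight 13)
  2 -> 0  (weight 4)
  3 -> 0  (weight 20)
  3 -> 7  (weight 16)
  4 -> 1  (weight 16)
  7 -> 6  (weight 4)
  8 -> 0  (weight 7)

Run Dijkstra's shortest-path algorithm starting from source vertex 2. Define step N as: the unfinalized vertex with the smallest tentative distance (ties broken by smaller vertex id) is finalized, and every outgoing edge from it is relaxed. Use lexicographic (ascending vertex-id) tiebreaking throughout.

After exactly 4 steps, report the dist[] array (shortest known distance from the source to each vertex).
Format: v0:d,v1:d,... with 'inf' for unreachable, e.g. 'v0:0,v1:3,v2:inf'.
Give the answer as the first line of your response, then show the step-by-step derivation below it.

v0:4,v1:34,v2:0,v3:inf,v4:18,v5:inf,v6:inf,v7:inf,v8:47

step 1: dist = v0:4,v1:inf,v2:0,v3:inf,v4:inf,v5:inf,v6:inf,v7:inf,v8:inf
step 2: dist = v0:4,v1:inf,v2:0,v3:inf,v4:18,v5:inf,v6:inf,v7:inf,v8:inf
step 3: dist = v0:4,v1:34,v2:0,v3:inf,v4:18,v5:inf,v6:inf,v7:inf,v8:inf
step 4: dist = v0:4,v1:34,v2:0,v3:inf,v4:18,v5:inf,v6:inf,v7:inf,v8:47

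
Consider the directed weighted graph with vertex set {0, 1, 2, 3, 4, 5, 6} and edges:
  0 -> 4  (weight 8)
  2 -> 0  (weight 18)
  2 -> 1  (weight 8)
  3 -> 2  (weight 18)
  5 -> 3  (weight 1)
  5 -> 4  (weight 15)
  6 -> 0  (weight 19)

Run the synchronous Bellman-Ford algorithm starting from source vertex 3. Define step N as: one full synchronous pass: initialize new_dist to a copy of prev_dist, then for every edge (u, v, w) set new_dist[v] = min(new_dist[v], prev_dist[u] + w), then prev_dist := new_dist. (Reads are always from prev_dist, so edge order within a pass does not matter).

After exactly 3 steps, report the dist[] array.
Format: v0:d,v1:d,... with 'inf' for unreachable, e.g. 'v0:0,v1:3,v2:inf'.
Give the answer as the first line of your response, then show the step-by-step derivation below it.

v0:36,v1:26,v2:18,v3:0,v4:44,v5:inf,v6:inf

step 1: dist = v0:inf,v1:inf,v2:18,v3:0,v4:inf,v5:inf,v6:inf
step 2: dist = v0:36,v1:26,v2:18,v3:0,v4:inf,v5:inf,v6:inf
step 3: dist = v0:36,v1:26,v2:18,v3:0,v4:44,v5:inf,v6:inf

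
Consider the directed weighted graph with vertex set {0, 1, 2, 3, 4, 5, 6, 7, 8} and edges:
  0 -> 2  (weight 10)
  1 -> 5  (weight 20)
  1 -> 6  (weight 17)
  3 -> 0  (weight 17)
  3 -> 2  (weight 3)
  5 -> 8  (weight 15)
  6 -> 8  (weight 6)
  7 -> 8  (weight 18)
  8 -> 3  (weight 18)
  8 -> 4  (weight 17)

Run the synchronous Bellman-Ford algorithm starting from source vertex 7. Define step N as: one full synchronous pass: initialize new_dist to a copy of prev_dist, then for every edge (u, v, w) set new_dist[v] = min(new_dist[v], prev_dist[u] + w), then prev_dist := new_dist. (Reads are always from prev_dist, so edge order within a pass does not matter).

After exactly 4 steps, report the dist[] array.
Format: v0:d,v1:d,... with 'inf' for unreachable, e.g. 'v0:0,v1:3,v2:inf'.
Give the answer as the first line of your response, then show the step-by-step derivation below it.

v0:53,v1:inf,v2:39,v3:36,v4:35,v5:inf,v6:inf,v7:0,v8:18

step 1: dist = v0:inf,v1:inf,v2:inf,v3:inf,v4:inf,v5:inf,v6:inf,v7:0,v8:18
step 2: dist = v0:inf,v1:inf,v2:inf,v3:36,v4:35,v5:inf,v6:inf,v7:0,v8:18
step 3: dist = v0:53,v1:inf,v2:39,v3:36,v4:35,v5:inf,v6:inf,v7:0,v8:18
step 4: dist = v0:53,v1:inf,v2:39,v3:36,v4:35,v5:inf,v6:inf,v7:0,v8:18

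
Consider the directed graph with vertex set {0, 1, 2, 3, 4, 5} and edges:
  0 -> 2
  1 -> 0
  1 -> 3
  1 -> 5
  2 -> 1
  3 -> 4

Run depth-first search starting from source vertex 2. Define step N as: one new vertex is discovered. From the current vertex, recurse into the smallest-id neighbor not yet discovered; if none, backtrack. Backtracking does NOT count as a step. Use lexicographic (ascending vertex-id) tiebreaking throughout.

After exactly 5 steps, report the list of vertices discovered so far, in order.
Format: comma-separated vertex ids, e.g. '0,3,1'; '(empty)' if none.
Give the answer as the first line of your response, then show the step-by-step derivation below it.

2,1,0,3,4

step 1: discover 2; path=2; order=2
step 2: discover 1; path=2>1; order=2,1
step 3: discover 0; path=2>1>0; order=2,1,0
step 4: discover 3; path=2>1>3; order=2,1,0,3
step 5: discover 4; path=2>1>3>4; order=2,1,0,3,4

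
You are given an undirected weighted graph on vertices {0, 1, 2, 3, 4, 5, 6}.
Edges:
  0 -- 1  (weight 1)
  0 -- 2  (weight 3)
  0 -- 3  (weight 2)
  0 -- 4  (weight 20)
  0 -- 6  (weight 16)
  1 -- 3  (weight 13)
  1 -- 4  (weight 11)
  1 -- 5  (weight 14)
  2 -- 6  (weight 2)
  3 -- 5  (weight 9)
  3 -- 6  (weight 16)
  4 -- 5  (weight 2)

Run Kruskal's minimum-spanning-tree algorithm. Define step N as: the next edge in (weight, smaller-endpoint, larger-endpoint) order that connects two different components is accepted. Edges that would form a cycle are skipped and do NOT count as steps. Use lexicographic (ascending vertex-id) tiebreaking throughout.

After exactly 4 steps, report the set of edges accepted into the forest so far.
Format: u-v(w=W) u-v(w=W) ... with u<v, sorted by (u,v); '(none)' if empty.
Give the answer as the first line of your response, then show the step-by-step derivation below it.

0-1(w=1) 0-3(w=2) 2-6(w=2) 4-5(w=2)

step 1: add edge 0-1 (w=1); MST = {0-1(w=1)}
step 2: add edge 0-3 (w=2); MST = {0-1(w=1) 0-3(w=2)}
step 3: add edge 2-6 (w=2); MST = {0-1(w=1) 0-3(w=2) 2-6(w=2)}
step 4: add edge 4-5 (w=2); MST = {0-1(w=1) 0-3(w=2) 2-6(w=2) 4-5(w=2)}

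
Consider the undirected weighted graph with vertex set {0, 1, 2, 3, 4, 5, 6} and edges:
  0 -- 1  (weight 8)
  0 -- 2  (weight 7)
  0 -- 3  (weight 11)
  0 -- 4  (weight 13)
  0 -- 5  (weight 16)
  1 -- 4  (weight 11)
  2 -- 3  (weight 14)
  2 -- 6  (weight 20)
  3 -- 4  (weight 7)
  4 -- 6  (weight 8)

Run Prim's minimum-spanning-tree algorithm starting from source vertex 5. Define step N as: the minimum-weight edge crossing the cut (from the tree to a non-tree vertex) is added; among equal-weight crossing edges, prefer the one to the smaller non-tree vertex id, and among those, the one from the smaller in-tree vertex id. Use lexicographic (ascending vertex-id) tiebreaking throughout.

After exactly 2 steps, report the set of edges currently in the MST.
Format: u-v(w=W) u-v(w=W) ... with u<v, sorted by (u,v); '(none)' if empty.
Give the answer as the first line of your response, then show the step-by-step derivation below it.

0-2(w=7) 0-5(w=16)

step 1: add edge 0-5 (w=16); MST = {0-5(w=16)}
step 2: add edge 0-2 (w=7); MST = {0-2(w=7) 0-5(w=16)}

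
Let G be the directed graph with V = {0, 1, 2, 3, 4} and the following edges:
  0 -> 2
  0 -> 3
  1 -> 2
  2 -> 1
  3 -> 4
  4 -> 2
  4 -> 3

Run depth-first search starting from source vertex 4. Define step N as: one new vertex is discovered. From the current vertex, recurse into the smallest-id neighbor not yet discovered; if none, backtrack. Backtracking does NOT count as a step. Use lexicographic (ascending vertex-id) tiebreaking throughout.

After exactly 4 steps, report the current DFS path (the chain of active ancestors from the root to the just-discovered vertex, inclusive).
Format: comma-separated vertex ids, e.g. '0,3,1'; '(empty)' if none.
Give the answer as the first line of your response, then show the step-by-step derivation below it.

4,3

step 1: discover 4; path=4; order=4
step 2: discover 2; path=4>2; order=4,2
step 3: discover 1; path=4>2>1; order=4,2,1
step 4: discover 3; path=4>3; order=4,2,1,3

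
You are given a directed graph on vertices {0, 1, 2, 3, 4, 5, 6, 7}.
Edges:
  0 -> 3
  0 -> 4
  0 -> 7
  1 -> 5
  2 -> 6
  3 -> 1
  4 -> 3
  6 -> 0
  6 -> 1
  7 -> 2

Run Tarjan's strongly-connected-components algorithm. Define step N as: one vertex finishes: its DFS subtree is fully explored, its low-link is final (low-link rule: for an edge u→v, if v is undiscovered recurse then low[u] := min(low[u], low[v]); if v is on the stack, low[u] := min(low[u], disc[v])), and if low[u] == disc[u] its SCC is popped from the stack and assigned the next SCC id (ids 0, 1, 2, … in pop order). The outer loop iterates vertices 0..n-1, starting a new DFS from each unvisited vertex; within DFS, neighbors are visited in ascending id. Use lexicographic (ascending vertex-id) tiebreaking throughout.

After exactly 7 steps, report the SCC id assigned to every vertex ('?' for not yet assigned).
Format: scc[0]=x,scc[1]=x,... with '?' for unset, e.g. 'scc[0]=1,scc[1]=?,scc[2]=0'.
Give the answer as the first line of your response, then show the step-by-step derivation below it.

scc[0]=?,scc[1]=1,scc[2]=?,scc[3]=2,scc[4]=3,scc[5]=0,scc[6]=?,scc[7]=?

step 1: low=(low[0]=0,low[1]=2,low[2]=?,low[3]=1,low[4]=?,low[5]=3,low[6]=?,low[7]=?); scc=(scc[0]=?,scc[1]=?,scc[2]=?,scc[3]=?,scc[4]=?,scc[5]=0,scc[6]=?,scc[7]=?)
step 2: low=(low[0]=0,low[1]=2,low[2]=?,low[3]=1,low[4]=?,low[5]=3,low[6]=?,low[7]=?); scc=(scc[0]=?,scc[1]=1,scc[2]=?,scc[3]=?,scc[4]=?,scc[5]=0,scc[6]=?,scc[7]=?)
step 3: low=(low[0]=0,low[1]=2,low[2]=?,low[3]=1,low[4]=?,low[5]=3,low[6]=?,low[7]=?); scc=(scc[0]=?,scc[1]=1,scc[2]=?,scc[3]=2,scc[4]=?,scc[5]=0,scc[6]=?,scc[7]=?)
step 4: low=(low[0]=0,low[1]=2,low[2]=?,low[3]=1,low[4]=4,low[5]=3,low[6]=?,low[7]=?); scc=(scc[0]=?,scc[1]=1,scc[2]=?,scc[3]=2,scc[4]=3,scc[5]=0,scc[6]=?,scc[7]=?)
step 5: low=(low[0]=0,low[1]=2,low[2]=6,low[3]=1,low[4]=4,low[5]=3,low[6]=0,low[7]=5); scc=(scc[0]=?,scc[1]=1,scc[2]=?,scc[3]=2,scc[4]=3,scc[5]=0,scc[6]=?,scc[7]=?)
step 6: low=(low[0]=0,low[1]=2,low[2]=0,low[3]=1,low[4]=4,low[5]=3,low[6]=0,low[7]=5); scc=(scc[0]=?,scc[1]=1,scc[2]=?,scc[3]=2,scc[4]=3,scc[5]=0,scc[6]=?,scc[7]=?)
step 7: low=(low[0]=0,low[1]=2,low[2]=0,low[3]=1,low[4]=4,low[5]=3,low[6]=0,low[7]=0); scc=(scc[0]=?,scc[1]=1,scc[2]=?,scc[3]=2,scc[4]=3,scc[5]=0,scc[6]=?,scc[7]=?)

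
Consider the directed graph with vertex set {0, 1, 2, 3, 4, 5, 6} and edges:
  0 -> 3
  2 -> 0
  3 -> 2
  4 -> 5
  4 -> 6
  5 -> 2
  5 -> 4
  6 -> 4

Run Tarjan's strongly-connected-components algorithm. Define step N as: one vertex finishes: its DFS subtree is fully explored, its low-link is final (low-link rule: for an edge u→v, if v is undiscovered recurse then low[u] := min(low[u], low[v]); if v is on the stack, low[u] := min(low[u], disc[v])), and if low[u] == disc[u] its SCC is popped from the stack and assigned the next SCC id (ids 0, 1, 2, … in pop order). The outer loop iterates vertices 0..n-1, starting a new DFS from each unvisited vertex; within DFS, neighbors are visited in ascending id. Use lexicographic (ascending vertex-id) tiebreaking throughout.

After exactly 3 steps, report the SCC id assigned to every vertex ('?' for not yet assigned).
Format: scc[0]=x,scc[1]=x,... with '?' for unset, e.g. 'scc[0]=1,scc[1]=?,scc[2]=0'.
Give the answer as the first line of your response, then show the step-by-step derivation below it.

scc[0]=0,scc[1]=?,scc[2]=0,scc[3]=0,scc[4]=?,scc[5]=?,scc[6]=?

step 1: low=(low[0]=0,low[1]=?,low[2]=0,low[3]=1,low[4]=?,low[5]=?,low[6]=?); scc=(scc[0]=?,scc[1]=?,scc[2]=?,scc[3]=?,scc[4]=?,scc[5]=?,scc[6]=?)
step 2: low=(low[0]=0,low[1]=?,low[2]=0,low[3]=0,low[4]=?,low[5]=?,low[6]=?); scc=(scc[0]=?,scc[1]=?,scc[2]=?,scc[3]=?,scc[4]=?,scc[5]=?,scc[6]=?)
step 3: low=(low[0]=0,low[1]=?,low[2]=0,low[3]=0,low[4]=?,low[5]=?,low[6]=?); scc=(scc[0]=0,scc[1]=?,scc[2]=0,scc[3]=0,scc[4]=?,scc[5]=?,scc[6]=?)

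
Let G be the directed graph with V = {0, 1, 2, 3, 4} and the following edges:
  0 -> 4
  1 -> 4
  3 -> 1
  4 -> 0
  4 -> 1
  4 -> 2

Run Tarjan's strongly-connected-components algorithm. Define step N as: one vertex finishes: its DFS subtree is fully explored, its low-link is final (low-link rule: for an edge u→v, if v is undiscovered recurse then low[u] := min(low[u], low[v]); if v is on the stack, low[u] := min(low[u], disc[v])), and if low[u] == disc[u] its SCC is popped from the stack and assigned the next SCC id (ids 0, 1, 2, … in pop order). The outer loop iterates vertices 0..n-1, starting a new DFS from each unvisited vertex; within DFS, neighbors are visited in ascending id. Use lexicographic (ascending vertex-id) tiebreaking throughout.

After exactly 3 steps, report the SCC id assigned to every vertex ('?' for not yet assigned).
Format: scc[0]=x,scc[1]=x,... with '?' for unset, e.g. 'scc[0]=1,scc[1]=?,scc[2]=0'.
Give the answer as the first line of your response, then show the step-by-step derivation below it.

scc[0]=?,scc[1]=?,scc[2]=0,scc[3]=?,scc[4]=?

step 1: low=(low[0]=0,low[1]=1,low[2]=?,low[3]=?,low[4]=0); scc=(scc[0]=?,scc[1]=?,scc[2]=?,scc[3]=?,scc[4]=?)
step 2: low=(low[0]=0,low[1]=1,low[2]=3,low[3]=?,low[4]=0); scc=(scc[0]=?,scc[1]=?,scc[2]=0,scc[3]=?,scc[4]=?)
step 3: low=(low[0]=0,low[1]=1,low[2]=3,low[3]=?,low[4]=0); scc=(scc[0]=?,scc[1]=?,scc[2]=0,scc[3]=?,scc[4]=?)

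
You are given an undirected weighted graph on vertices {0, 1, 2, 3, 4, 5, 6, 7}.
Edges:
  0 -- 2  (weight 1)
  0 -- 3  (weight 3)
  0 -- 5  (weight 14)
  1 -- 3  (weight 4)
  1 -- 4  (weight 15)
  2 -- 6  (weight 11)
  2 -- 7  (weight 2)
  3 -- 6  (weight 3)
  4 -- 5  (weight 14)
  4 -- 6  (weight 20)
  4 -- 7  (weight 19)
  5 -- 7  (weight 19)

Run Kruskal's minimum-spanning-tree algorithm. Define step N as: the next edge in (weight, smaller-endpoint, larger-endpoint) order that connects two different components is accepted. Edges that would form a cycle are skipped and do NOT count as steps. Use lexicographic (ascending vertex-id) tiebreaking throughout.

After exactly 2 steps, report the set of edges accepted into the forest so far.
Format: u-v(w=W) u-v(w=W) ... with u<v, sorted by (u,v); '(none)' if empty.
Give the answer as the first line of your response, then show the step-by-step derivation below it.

0-2(w=1) 2-7(w=2)

step 1: add edge 0-2 (w=1); MST = {0-2(w=1)}
step 2: add edge 2-7 (w=2); MST = {0-2(w=1) 2-7(w=2)}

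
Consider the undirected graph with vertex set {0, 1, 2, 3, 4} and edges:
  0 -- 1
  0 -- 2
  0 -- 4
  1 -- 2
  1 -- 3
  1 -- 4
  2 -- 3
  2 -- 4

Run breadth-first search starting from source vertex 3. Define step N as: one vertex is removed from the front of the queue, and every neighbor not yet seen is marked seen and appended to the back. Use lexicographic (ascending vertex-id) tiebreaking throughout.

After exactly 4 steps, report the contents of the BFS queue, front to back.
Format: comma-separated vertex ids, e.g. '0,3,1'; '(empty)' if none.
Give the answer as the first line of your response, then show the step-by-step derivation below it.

4

step 1: dequeue 3; queue=[1,2]; order=3
step 2: dequeue 1; queue=[2,0,4]; order=3,1
step 3: dequeue 2; queue=[0,4]; order=3,1,2
step 4: dequeue 0; queue=[4]; order=3,1,2,0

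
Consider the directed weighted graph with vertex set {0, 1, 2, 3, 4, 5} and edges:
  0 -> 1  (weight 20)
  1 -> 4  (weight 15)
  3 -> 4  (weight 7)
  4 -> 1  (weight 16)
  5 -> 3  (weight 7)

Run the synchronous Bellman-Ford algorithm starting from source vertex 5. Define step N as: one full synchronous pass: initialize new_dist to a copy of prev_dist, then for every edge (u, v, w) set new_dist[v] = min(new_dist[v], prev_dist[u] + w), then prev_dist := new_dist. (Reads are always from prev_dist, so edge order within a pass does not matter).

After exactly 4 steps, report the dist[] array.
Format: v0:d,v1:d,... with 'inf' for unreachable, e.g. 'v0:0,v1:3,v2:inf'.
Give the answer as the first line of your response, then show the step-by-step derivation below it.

v0:inf,v1:30,v2:inf,v3:7,v4:14,v5:0

step 1: dist = v0:inf,v1:inf,v2:inf,v3:7,v4:inf,v5:0
step 2: dist = v0:inf,v1:inf,v2:inf,v3:7,v4:14,v5:0
step 3: dist = v0:inf,v1:30,v2:inf,v3:7,v4:14,v5:0
step 4: dist = v0:inf,v1:30,v2:inf,v3:7,v4:14,v5:0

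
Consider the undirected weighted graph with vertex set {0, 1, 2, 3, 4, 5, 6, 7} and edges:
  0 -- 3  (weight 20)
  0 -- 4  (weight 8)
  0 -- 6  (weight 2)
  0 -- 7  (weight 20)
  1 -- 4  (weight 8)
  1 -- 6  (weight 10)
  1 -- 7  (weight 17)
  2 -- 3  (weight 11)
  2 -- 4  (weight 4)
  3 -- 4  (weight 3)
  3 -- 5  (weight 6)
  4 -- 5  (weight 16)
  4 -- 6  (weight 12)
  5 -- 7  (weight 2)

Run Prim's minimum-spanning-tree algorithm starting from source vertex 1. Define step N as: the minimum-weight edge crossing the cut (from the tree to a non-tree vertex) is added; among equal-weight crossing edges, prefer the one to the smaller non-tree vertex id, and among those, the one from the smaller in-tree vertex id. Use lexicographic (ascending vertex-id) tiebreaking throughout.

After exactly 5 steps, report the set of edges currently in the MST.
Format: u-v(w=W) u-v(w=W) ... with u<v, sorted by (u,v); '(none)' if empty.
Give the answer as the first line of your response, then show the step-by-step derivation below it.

1-4(w=8) 2-4(w=4) 3-4(w=3) 3-5(w=6) 5-7(w=2)

step 1: add edge 1-4 (w=8); MST = {1-4(w=8)}
step 2: add edge 3-4 (w=3); MST = {1-4(w=8) 3-4(w=3)}
step 3: add edge 2-4 (w=4); MST = {1-4(w=8) 2-4(w=4) 3-4(w=3)}
step 4: add edge 3-5 (w=6); MST = {1-4(w=8) 2-4(w=4) 3-4(w=3) 3-5(w=6)}
step 5: add edge 5-7 (w=2); MST = {1-4(w=8) 2-4(w=4) 3-4(w=3) 3-5(w=6) 5-7(w=2)}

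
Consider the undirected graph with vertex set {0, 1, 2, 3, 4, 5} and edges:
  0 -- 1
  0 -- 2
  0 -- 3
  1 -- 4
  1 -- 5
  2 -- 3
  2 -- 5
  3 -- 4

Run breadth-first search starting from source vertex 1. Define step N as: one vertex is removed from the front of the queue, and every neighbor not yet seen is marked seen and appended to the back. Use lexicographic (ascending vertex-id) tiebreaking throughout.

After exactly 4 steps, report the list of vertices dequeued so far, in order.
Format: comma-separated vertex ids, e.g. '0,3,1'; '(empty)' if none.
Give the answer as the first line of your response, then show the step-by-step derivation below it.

1,0,4,5

step 1: dequeue 1; queue=[0,4,5]; order=1
step 2: dequeue 0; queue=[4,5,2,3]; order=1,0
step 3: dequeue 4; queue=[5,2,3]; order=1,0,4
step 4: dequeue 5; queue=[2,3]; order=1,0,4,5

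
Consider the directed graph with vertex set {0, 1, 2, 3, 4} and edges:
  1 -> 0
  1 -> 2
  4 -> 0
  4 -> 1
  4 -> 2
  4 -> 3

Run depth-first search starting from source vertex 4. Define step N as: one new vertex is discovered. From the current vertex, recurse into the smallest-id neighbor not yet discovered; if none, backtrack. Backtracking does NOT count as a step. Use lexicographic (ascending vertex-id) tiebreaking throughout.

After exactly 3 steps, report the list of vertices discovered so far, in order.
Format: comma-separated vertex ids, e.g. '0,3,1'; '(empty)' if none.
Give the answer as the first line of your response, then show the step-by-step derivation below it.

4,0,1

step 1: discover 4; path=4; order=4
step 2: discover 0; path=4>0; order=4,0
step 3: discover 1; path=4>1; order=4,0,1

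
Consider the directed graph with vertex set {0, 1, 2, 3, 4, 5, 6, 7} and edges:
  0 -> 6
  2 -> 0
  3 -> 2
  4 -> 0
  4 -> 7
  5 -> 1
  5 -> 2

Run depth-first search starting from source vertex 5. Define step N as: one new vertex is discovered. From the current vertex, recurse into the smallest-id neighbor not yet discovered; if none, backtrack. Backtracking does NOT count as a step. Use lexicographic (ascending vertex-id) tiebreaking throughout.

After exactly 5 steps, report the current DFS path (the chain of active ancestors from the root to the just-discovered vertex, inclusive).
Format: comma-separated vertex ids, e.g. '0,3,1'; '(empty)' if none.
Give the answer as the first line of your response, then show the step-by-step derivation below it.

5,2,0,6

step 1: discover 5; path=5; order=5
step 2: discover 1; path=5>1; order=5,1
step 3: discover 2; path=5>2; order=5,1,2
step 4: discover 0; path=5>2>0; order=5,1,2,0
step 5: discover 6; path=5>2>0>6; order=5,1,2,0,6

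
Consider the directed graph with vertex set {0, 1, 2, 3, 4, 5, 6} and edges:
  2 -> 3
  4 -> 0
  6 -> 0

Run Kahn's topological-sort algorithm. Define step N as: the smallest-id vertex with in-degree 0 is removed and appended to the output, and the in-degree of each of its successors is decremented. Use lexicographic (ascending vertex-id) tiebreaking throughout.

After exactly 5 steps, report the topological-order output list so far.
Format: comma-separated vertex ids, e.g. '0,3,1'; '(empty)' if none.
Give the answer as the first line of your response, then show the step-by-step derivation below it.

1,2,3,4,5

step 1: output 1; order=[1]; indeg=(2,0,0,1,0,0,0)
step 2: output 2; order=[1,2]; indeg=(2,0,0,0,0,0,0)
step 3: output 3; order=[1,2,3]; indeg=(2,0,0,0,0,0,0)
step 4: output 4; order=[1,2,3,4]; indeg=(1,0,0,0,0,0,0)
step 5: output 5; order=[1,2,3,4,5]; indeg=(1,0,0,0,0,0,0)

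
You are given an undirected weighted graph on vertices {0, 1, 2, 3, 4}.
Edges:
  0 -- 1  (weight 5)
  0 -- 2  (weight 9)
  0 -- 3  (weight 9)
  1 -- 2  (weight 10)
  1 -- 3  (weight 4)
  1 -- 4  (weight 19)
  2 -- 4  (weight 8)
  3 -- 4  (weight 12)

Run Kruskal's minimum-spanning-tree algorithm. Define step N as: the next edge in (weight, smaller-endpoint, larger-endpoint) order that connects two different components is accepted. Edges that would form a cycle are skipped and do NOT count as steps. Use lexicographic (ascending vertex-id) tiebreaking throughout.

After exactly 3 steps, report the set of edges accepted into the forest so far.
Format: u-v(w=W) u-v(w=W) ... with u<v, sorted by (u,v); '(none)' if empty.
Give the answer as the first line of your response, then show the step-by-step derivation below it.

0-1(w=5) 1-3(w=4) 2-4(w=8)

step 1: add edge 1-3 (w=4); MST = {1-3(w=4)}
step 2: add edge 0-1 (w=5); MST = {0-1(w=5) 1-3(w=4)}
step 3: add edge 2-4 (w=8); MST = {0-1(w=5) 1-3(w=4) 2-4(w=8)}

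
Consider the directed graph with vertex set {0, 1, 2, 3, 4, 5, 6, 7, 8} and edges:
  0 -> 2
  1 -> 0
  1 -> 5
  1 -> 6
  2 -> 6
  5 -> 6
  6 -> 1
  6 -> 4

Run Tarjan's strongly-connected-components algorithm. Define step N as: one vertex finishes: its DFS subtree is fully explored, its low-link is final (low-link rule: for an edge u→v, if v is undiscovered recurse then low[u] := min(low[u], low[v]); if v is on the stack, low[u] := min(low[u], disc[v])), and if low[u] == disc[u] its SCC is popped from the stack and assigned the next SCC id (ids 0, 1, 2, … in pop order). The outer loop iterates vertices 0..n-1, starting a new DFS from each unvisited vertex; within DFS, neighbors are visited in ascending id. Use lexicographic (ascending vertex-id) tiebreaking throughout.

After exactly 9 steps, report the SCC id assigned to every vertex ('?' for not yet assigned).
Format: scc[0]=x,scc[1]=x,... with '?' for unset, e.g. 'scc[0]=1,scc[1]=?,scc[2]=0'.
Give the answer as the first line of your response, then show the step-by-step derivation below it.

scc[0]=1,scc[1]=1,scc[2]=1,scc[3]=2,scc[4]=0,scc[5]=1,scc[6]=1,scc[7]=3,scc[8]=4

step 1: low=(low[0]=0,low[1]=0,low[2]=1,low[3]=?,low[4]=?,low[5]=2,low[6]=2,low[7]=?,low[8]=?); scc=(scc[0]=?,scc[1]=?,scc[2]=?,scc[3]=?,scc[4]=?,scc[5]=?,scc[6]=?,scc[7]=?,scc[8]=?)
step 2: low=(low[0]=0,low[1]=0,low[2]=1,low[3]=?,low[4]=?,low[5]=2,low[6]=2,low[7]=?,low[8]=?); scc=(scc[0]=?,scc[1]=?,scc[2]=?,scc[3]=?,scc[4]=?,scc[5]=?,scc[6]=?,scc[7]=?,scc[8]=?)
step 3: low=(low[0]=0,low[1]=0,low[2]=1,low[3]=?,low[4]=5,low[5]=2,low[6]=0,low[7]=?,low[8]=?); scc=(scc[0]=?,scc[1]=?,scc[2]=?,scc[3]=?,scc[4]=0,scc[5]=?,scc[6]=?,scc[7]=?,scc[8]=?)
step 4: low=(low[0]=0,low[1]=0,low[2]=1,low[3]=?,low[4]=5,low[5]=2,low[6]=0,low[7]=?,low[8]=?); scc=(scc[0]=?,scc[1]=?,scc[2]=?,scc[3]=?,scc[4]=0,scc[5]=?,scc[6]=?,scc[7]=?,scc[8]=?)
step 5: low=(low[0]=0,low[1]=0,low[2]=0,low[3]=?,low[4]=5,low[5]=2,low[6]=0,low[7]=?,low[8]=?); scc=(scc[0]=?,scc[1]=?,scc[2]=?,scc[3]=?,scc[4]=0,scc[5]=?,scc[6]=?,scc[7]=?,scc[8]=?)
step 6: low=(low[0]=0,low[1]=0,low[2]=0,low[3]=?,low[4]=5,low[5]=2,low[6]=0,low[7]=?,low[8]=?); scc=(scc[0]=1,scc[1]=1,scc[2]=1,scc[3]=?,scc[4]=0,scc[5]=1,scc[6]=1,scc[7]=?,scc[8]=?)
step 7: low=(low[0]=0,low[1]=0,low[2]=0,low[3]=6,low[4]=5,low[5]=2,low[6]=0,low[7]=?,low[8]=?); scc=(scc[0]=1,scc[1]=1,scc[2]=1,scc[3]=2,scc[4]=0,scc[5]=1,scc[6]=1,scc[7]=?,scc[8]=?)
step 8: low=(low[0]=0,low[1]=0,low[2]=0,low[3]=6,low[4]=5,low[5]=2,low[6]=0,low[7]=7,low[8]=?); scc=(scc[0]=1,scc[1]=1,scc[2]=1,scc[3]=2,scc[4]=0,scc[5]=1,scc[6]=1,scc[7]=3,scc[8]=?)
step 9: low=(low[0]=0,low[1]=0,low[2]=0,low[3]=6,low[4]=5,low[5]=2,low[6]=0,low[7]=7,low[8]=8); scc=(scc[0]=1,scc[1]=1,scc[2]=1,scc[3]=2,scc[4]=0,scc[5]=1,scc[6]=1,scc[7]=3,scc[8]=4)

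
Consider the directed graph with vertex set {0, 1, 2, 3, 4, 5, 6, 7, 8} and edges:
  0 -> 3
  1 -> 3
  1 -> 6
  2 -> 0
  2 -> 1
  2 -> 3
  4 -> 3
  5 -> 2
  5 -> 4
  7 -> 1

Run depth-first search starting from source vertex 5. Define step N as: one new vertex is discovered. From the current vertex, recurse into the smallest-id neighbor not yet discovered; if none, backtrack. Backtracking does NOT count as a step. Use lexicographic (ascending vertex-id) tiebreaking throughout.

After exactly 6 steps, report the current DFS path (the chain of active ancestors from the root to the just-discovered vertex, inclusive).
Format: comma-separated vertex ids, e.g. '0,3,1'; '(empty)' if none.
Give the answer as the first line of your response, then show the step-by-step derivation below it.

5,2,1,6

step 1: discover 5; path=5; order=5
step 2: discover 2; path=5>2; order=5,2
step 3: discover 0; path=5>2>0; order=5,2,0
step 4: discover 3; path=5>2>0>3; order=5,2,0,3
step 5: discover 1; path=5>2>1; order=5,2,0,3,1
step 6: discover 6; path=5>2>1>6; order=5,2,0,3,1,6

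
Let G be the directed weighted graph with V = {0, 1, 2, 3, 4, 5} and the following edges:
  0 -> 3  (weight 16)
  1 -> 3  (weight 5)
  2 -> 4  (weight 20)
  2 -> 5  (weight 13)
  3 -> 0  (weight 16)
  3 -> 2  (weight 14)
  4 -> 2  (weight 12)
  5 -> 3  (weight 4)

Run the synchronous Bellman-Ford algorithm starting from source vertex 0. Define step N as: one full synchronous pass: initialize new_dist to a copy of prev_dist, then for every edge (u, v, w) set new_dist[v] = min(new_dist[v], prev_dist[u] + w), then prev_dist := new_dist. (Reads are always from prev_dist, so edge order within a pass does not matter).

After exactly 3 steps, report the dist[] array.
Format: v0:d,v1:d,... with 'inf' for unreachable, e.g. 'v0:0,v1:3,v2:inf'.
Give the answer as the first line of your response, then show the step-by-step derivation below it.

v0:0,v1:inf,v2:30,v3:16,v4:50,v5:43

step 1: dist = v0:0,v1:inf,v2:inf,v3:16,v4:inf,v5:inf
step 2: dist = v0:0,v1:inf,v2:30,v3:16,v4:inf,v5:inf
step 3: dist = v0:0,v1:inf,v2:30,v3:16,v4:50,v5:43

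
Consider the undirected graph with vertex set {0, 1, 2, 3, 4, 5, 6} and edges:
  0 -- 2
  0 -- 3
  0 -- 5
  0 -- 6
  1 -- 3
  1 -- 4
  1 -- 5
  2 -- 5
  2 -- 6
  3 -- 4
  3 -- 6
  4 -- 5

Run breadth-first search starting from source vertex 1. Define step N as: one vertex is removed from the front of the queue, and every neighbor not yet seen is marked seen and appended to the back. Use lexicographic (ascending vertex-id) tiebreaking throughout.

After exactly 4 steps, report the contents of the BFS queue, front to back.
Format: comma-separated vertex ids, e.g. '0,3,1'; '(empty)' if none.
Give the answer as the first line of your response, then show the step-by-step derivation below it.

0,6,2

step 1: dequeue 1; queue=[3,4,5]; order=1
step 2: dequeue 3; queue=[4,5,0,6]; order=1,3
step 3: dequeue 4; queue=[5,0,6]; order=1,3,4
step 4: dequeue 5; queue=[0,6,2]; order=1,3,4,5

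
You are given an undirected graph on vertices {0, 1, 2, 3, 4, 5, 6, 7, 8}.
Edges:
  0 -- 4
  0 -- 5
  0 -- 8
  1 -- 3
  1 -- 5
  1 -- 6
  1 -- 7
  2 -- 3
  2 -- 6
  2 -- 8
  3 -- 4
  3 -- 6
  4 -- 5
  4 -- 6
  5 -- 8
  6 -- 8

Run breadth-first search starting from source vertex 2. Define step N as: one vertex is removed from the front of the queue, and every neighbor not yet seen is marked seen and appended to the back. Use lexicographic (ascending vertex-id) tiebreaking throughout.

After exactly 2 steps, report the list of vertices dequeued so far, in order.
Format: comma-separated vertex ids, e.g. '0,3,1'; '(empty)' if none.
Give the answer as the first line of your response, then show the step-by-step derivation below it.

2,3

step 1: dequeue 2; queue=[3,6,8]; order=2
step 2: dequeue 3; queue=[6,8,1,4]; order=2,3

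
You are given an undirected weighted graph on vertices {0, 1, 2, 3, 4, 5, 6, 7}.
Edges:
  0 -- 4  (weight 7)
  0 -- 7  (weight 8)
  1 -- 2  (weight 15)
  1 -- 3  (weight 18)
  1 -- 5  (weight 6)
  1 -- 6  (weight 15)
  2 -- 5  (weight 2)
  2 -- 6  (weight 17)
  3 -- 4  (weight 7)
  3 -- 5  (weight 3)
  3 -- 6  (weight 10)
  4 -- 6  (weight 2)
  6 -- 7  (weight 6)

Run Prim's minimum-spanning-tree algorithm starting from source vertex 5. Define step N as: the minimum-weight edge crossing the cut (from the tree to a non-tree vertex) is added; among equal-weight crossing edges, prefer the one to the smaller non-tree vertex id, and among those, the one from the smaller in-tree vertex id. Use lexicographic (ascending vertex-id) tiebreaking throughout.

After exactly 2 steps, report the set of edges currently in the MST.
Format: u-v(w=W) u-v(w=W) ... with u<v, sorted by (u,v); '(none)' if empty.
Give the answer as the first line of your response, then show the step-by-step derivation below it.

2-5(w=2) 3-5(w=3)

step 1: add edge 2-5 (w=2); MST = {2-5(w=2)}
step 2: add edge 3-5 (w=3); MST = {2-5(w=2) 3-5(w=3)}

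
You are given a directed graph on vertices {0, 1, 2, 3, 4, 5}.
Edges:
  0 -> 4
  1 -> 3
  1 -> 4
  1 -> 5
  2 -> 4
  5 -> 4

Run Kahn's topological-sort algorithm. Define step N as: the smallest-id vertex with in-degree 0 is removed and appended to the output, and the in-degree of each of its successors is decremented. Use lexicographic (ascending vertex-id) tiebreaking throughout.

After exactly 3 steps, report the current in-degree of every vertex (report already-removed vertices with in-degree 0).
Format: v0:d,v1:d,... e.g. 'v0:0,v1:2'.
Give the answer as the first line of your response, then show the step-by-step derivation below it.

v0:0,v1:0,v2:0,v3:0,v4:1,v5:0

step 1: output 0; order=[0]; indeg=(0,0,0,1,3,1)
step 2: output 1; order=[0,1]; indeg=(0,0,0,0,2,0)
step 3: output 2; order=[0,1,2]; indeg=(0,0,0,0,1,0)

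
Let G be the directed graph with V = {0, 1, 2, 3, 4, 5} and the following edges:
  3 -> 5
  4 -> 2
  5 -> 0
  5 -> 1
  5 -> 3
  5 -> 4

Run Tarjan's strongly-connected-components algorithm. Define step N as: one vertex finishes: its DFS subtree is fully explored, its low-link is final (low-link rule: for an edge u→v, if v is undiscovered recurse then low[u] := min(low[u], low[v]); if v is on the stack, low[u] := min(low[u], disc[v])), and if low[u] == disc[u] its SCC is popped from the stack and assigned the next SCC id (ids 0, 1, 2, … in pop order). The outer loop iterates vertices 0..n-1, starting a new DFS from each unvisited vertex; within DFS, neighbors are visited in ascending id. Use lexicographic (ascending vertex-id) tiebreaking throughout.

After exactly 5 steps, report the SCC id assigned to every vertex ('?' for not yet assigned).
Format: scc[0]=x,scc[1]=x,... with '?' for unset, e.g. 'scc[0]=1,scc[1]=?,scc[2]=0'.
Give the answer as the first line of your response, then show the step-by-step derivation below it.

scc[0]=0,scc[1]=1,scc[2]=2,scc[3]=?,scc[4]=3,scc[5]=?

step 1: low=(low[0]=0,low[1]=?,low[2]=?,low[3]=?,low[4]=?,low[5]=?); scc=(scc[0]=0,scc[1]=?,scc[2]=?,scc[3]=?,scc[4]=?,scc[5]=?)
step 2: low=(low[0]=0,low[1]=1,low[2]=?,low[3]=?,low[4]=?,low[5]=?); scc=(scc[0]=0,scc[1]=1,scc[2]=?,scc[3]=?,scc[4]=?,scc[5]=?)
step 3: low=(low[0]=0,low[1]=1,low[2]=2,low[3]=?,low[4]=?,low[5]=?); scc=(scc[0]=0,scc[1]=1,scc[2]=2,scc[3]=?,scc[4]=?,scc[5]=?)
step 4: low=(low[0]=0,low[1]=1,low[2]=2,low[3]=3,low[4]=5,low[5]=3); scc=(scc[0]=0,scc[1]=1,scc[2]=2,scc[3]=?,scc[4]=3,scc[5]=?)
step 5: low=(low[0]=0,low[1]=1,low[2]=2,low[3]=3,low[4]=5,low[5]=3); scc=(scc[0]=0,scc[1]=1,scc[2]=2,scc[3]=?,scc[4]=3,scc[5]=?)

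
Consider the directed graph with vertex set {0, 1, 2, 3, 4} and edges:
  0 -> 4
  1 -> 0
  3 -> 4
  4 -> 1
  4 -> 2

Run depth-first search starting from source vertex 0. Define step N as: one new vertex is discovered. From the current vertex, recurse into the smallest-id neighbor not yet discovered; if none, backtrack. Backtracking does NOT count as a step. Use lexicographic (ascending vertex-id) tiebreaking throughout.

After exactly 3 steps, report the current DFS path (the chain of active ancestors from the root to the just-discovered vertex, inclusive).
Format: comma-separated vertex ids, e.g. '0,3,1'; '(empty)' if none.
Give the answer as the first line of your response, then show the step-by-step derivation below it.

0,4,1

step 1: discover 0; path=0; order=0
step 2: discover 4; path=0>4; order=0,4
step 3: discover 1; path=0>4>1; order=0,4,1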